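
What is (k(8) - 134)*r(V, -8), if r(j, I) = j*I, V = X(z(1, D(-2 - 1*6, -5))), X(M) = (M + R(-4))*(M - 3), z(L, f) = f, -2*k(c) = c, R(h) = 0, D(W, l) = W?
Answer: 97152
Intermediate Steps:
k(c) = -c/2
X(M) = M*(-3 + M) (X(M) = (M + 0)*(M - 3) = M*(-3 + M))
V = 88 (V = (-2 - 1*6)*(-3 + (-2 - 1*6)) = (-2 - 6)*(-3 + (-2 - 6)) = -8*(-3 - 8) = -8*(-11) = 88)
r(j, I) = I*j
(k(8) - 134)*r(V, -8) = (-1/2*8 - 134)*(-8*88) = (-4 - 134)*(-704) = -138*(-704) = 97152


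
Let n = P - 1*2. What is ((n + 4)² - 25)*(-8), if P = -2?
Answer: 200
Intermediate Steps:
n = -4 (n = -2 - 1*2 = -2 - 2 = -4)
((n + 4)² - 25)*(-8) = ((-4 + 4)² - 25)*(-8) = (0² - 25)*(-8) = (0 - 25)*(-8) = -25*(-8) = 200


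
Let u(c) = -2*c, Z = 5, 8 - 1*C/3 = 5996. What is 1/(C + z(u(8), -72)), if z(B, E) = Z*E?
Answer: -1/18324 ≈ -5.4573e-5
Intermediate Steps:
C = -17964 (C = 24 - 3*5996 = 24 - 17988 = -17964)
z(B, E) = 5*E
1/(C + z(u(8), -72)) = 1/(-17964 + 5*(-72)) = 1/(-17964 - 360) = 1/(-18324) = -1/18324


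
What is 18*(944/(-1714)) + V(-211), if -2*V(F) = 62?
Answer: -35063/857 ≈ -40.914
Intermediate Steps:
V(F) = -31 (V(F) = -½*62 = -31)
18*(944/(-1714)) + V(-211) = 18*(944/(-1714)) - 31 = 18*(944*(-1/1714)) - 31 = 18*(-472/857) - 31 = -8496/857 - 31 = -35063/857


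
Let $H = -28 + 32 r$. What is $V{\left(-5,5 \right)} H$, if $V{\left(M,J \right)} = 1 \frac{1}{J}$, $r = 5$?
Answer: $\frac{132}{5} \approx 26.4$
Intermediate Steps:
$V{\left(M,J \right)} = \frac{1}{J}$
$H = 132$ ($H = -28 + 32 \cdot 5 = -28 + 160 = 132$)
$V{\left(-5,5 \right)} H = \frac{1}{5} \cdot 132 = \frac{132}{5}$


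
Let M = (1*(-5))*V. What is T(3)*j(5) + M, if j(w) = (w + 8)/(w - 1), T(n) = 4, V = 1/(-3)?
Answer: 44/3 ≈ 14.667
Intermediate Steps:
V = -⅓ ≈ -0.33333
j(w) = (8 + w)/(-1 + w)
M = 5/3 (M = (1*(-5))*(-⅓) = -5*(-⅓) = 5/3 ≈ 1.6667)
T(3)*j(5) + M = 4*((8 + 5)/(-1 + 5)) + 5/3 = 4*(13/4) + 5/3 = 13 + 5/3 = 44/3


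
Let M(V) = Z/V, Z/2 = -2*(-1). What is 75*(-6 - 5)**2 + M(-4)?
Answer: 9074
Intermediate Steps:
Z = 4 (Z = 2*(-2*(-1)) = 2*2 = 4)
M(V) = 4/V
75*(-6 - 5)**2 + M(-4) = 75*(-6 - 5)**2 + 4/(-4) = 75*(-11)**2 + 4*(-1/4) = 75*121 - 1 = 9075 - 1 = 9074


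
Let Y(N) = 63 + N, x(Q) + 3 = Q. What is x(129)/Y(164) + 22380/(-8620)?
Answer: -199707/97837 ≈ -2.0412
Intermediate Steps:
x(Q) = -3 + Q
x(129)/Y(164) + 22380/(-8620) = (-3 + 129)/(63 + 164) + 22380/(-8620) = 126/227 + 22380*(-1/8620) = 126*(1/227) - 1119/431 = 126/227 - 1119/431 = -199707/97837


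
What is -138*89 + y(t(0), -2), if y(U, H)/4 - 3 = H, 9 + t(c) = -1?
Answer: -12278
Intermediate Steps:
t(c) = -10 (t(c) = -9 - 1 = -10)
y(U, H) = 12 + 4*H
-138*89 + y(t(0), -2) = -138*89 + (12 + 4*(-2)) = -12282 + (12 - 8) = -12282 + 4 = -12278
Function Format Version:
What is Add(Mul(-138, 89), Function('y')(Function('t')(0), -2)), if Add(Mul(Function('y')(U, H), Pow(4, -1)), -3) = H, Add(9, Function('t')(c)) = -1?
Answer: -12278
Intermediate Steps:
Function('t')(c) = -10 (Function('t')(c) = Add(-9, -1) = -10)
Function('y')(U, H) = Add(12, Mul(4, H))
Add(Mul(-138, 89), Function('y')(Function('t')(0), -2)) = Add(Mul(-138, 89), Add(12, Mul(4, -2))) = Add(-12282, Add(12, -8)) = Add(-12282, 4) = -12278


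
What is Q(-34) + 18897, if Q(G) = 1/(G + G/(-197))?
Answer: 125929411/6664 ≈ 18897.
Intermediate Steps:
Q(G) = 197/(196*G) (Q(G) = 1/(G + G*(-1/197)) = 1/(G - G/197) = 1/(196*G/197) = 197/(196*G))
Q(-34) + 18897 = (197/196)/(-34) + 18897 = (197/196)*(-1/34) + 18897 = -197/6664 + 18897 = 125929411/6664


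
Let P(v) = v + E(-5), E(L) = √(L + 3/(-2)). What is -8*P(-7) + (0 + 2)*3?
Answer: 62 - 4*I*√26 ≈ 62.0 - 20.396*I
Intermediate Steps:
E(L) = √(-3/2 + L) (E(L) = √(L + 3*(-½)) = √(L - 3/2) = √(-3/2 + L))
P(v) = v + I*√26/2 (P(v) = v + √(-6 + 4*(-5))/2 = v + √(-6 - 20)/2 = v + √(-26)/2 = v + (I*√26)/2 = v + I*√26/2)
-8*P(-7) + (0 + 2)*3 = -8*(-7 + I*√26/2) + (0 + 2)*3 = (56 - 4*I*√26) + 2*3 = (56 - 4*I*√26) + 6 = 62 - 4*I*√26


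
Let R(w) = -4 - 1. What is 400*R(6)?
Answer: -2000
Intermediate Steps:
R(w) = -5
400*R(6) = 400*(-5) = -2000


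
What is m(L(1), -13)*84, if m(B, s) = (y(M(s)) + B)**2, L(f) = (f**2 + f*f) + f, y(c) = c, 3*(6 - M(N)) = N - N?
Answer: 6804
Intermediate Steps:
M(N) = 6 (M(N) = 6 - (N - N)/3 = 6 - 1/3*0 = 6 + 0 = 6)
L(f) = f + 2*f**2 (L(f) = (f**2 + f**2) + f = 2*f**2 + f = f + 2*f**2)
m(B, s) = (6 + B)**2
m(L(1), -13)*84 = (6 + 1*(1 + 2*1))**2*84 = (6 + 1*(1 + 2))**2*84 = (6 + 1*3)**2*84 = (6 + 3)**2*84 = 9**2*84 = 81*84 = 6804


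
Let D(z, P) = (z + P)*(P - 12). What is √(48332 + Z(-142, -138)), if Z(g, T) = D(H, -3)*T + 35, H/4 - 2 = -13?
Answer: I*√48923 ≈ 221.19*I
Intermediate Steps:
H = -44 (H = 8 + 4*(-13) = 8 - 52 = -44)
D(z, P) = (-12 + P)*(P + z) (D(z, P) = (P + z)*(-12 + P) = (-12 + P)*(P + z))
Z(g, T) = 35 + 705*T (Z(g, T) = ((-3)² - 12*(-3) - 12*(-44) - 3*(-44))*T + 35 = (9 + 36 + 528 + 132)*T + 35 = 705*T + 35 = 35 + 705*T)
√(48332 + Z(-142, -138)) = √(48332 + (35 + 705*(-138))) = √(48332 + (35 - 97290)) = √(48332 - 97255) = √(-48923) = I*√48923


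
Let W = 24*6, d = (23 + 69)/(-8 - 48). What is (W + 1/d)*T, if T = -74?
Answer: -244052/23 ≈ -10611.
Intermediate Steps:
d = -23/14 (d = 92/(-56) = 92*(-1/56) = -23/14 ≈ -1.6429)
W = 144
(W + 1/d)*T = (144 + 1/(-23/14))*(-74) = (144 - 14/23)*(-74) = (3298/23)*(-74) = -244052/23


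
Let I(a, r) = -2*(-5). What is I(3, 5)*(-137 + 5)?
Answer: -1320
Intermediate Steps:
I(a, r) = 10
I(3, 5)*(-137 + 5) = 10*(-137 + 5) = 10*(-132) = -1320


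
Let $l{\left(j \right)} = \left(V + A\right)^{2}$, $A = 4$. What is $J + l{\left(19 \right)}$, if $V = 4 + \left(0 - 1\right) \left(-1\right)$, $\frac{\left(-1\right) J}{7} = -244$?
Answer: $1789$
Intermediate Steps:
$J = 1708$ ($J = \left(-7\right) \left(-244\right) = 1708$)
$V = 5$ ($V = 4 - -1 = 4 + 1 = 5$)
$l{\left(j \right)} = 81$ ($l{\left(j \right)} = \left(5 + 4\right)^{2} = 9^{2} = 81$)
$J + l{\left(19 \right)} = 1708 + 81 = 1789$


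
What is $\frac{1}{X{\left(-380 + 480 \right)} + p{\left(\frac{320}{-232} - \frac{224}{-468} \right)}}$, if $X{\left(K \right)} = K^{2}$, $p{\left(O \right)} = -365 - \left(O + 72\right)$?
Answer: $\frac{3393}{32450315} \approx 0.00010456$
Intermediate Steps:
$p{\left(O \right)} = -437 - O$ ($p{\left(O \right)} = -365 - \left(72 + O\right) = -437 - O$)
$\frac{1}{X{\left(-380 + 480 \right)} + p{\left(\frac{320}{-232} - \frac{224}{-468} \right)}} = \frac{1}{\left(-380 + 480\right)^{2} - \left(437 - \frac{40}{29} + \frac{56}{117}\right)} = \frac{1}{100^{2} - \left(437 - \frac{40}{29} + \frac{56}{117}\right)} = \frac{1}{10000 - \frac{1479685}{3393}} = \frac{1}{\frac{32450315}{3393}} = \frac{3393}{32450315}$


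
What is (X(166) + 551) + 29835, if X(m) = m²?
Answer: 57942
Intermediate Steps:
(X(166) + 551) + 29835 = (166² + 551) + 29835 = (27556 + 551) + 29835 = 28107 + 29835 = 57942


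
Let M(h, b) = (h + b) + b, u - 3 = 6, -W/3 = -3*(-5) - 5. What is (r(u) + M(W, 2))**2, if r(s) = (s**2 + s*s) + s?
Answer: 21025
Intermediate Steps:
W = -30 (W = -3*(-3*(-5) - 5) = -3*(15 - 5) = -3*10 = -30)
u = 9 (u = 3 + 6 = 9)
M(h, b) = h + 2*b (M(h, b) = (b + h) + b = h + 2*b)
r(s) = s + 2*s**2 (r(s) = (s**2 + s**2) + s = 2*s**2 + s = s + 2*s**2)
(r(u) + M(W, 2))**2 = (9*(1 + 2*9) + (-30 + 2*2))**2 = (9*(1 + 18) + (-30 + 4))**2 = (9*19 - 26)**2 = (171 - 26)**2 = 145**2 = 21025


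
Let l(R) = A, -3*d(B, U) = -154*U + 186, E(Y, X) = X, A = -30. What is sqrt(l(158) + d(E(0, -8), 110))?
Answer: 2*sqrt(12498)/3 ≈ 74.530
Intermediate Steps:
d(B, U) = -62 + 154*U/3 (d(B, U) = -(-154*U + 186)/3 = -(186 - 154*U)/3 = -62 + 154*U/3)
l(R) = -30
sqrt(l(158) + d(E(0, -8), 110)) = sqrt(-30 + (-62 + (154/3)*110)) = sqrt(-30 + (-62 + 16940/3)) = sqrt(-30 + 16754/3) = sqrt(16664/3) = 2*sqrt(12498)/3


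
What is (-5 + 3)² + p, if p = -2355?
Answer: -2351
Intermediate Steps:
(-5 + 3)² + p = (-5 + 3)² - 2355 = (-2)² - 2355 = 4 - 2355 = -2351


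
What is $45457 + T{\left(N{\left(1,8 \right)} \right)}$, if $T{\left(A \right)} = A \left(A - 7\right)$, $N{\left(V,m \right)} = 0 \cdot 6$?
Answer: $45457$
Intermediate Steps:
$N{\left(V,m \right)} = 0$
$T{\left(A \right)} = A \left(-7 + A\right)$
$45457 + T{\left(N{\left(1,8 \right)} \right)} = 45457 + 0 \left(-7 + 0\right) = 45457 + 0 \left(-7\right) = 45457 + 0 = 45457$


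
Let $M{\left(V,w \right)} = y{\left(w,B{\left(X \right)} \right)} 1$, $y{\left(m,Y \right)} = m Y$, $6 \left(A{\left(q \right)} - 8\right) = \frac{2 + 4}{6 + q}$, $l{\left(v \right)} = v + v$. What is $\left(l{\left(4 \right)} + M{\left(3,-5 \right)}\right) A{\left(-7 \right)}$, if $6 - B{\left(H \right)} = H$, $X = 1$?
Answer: $-119$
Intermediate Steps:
$l{\left(v \right)} = 2 v$
$B{\left(H \right)} = 6 - H$
$A{\left(q \right)} = 8 + \frac{1}{6 + q}$ ($A{\left(q \right)} = 8 + \frac{\left(2 + 4\right) \frac{1}{6 + q}}{6} = 8 + \frac{6 \frac{1}{6 + q}}{6} = 8 + \frac{1}{6 + q}$)
$y{\left(m,Y \right)} = Y m$
$M{\left(V,w \right)} = 5 w$ ($M{\left(V,w \right)} = \left(6 - 1\right) w 1 = 5 w 1 = 5 w$)
$\left(l{\left(4 \right)} + M{\left(3,-5 \right)}\right) A{\left(-7 \right)} = \left(2 \cdot 4 + 5 \left(-5\right)\right) \frac{49 + 8 \left(-7\right)}{6 - 7} = \left(8 - 25\right) \frac{49 - 56}{-1} = - 17 \left(\left(-1\right) \left(-7\right)\right) = \left(-17\right) 7 = -119$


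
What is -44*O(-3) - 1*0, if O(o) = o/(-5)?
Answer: -132/5 ≈ -26.400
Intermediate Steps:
O(o) = -o/5 (O(o) = o*(-⅕) = -o/5)
-44*O(-3) - 1*0 = -(-44)*(-3)/5 - 1*0 = -44*⅗ + 0 = -132/5 + 0 = -132/5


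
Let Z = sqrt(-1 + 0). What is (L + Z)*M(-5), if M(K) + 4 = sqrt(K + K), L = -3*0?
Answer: I*(-4 + I*sqrt(10)) ≈ -3.1623 - 4.0*I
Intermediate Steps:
L = 0
Z = I (Z = sqrt(-1) = I ≈ 1.0*I)
M(K) = -4 + sqrt(2)*sqrt(K) (M(K) = -4 + sqrt(K + K) = -4 + sqrt(2*K) = -4 + sqrt(2)*sqrt(K))
(L + Z)*M(-5) = (0 + I)*(-4 + sqrt(2)*sqrt(-5)) = I*(-4 + sqrt(2)*(I*sqrt(5))) = I*(-4 + I*sqrt(10))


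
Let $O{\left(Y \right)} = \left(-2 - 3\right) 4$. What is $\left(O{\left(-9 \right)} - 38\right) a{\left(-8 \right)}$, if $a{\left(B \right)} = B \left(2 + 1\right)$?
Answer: $1392$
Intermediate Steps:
$O{\left(Y \right)} = -20$ ($O{\left(Y \right)} = \left(-5\right) 4 = -20$)
$a{\left(B \right)} = 3 B$ ($a{\left(B \right)} = B 3 = 3 B$)
$\left(O{\left(-9 \right)} - 38\right) a{\left(-8 \right)} = \left(-20 - 38\right) 3 \left(-8\right) = \left(-58\right) \left(-24\right) = 1392$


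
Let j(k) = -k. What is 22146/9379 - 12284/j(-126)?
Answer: -56210620/590877 ≈ -95.131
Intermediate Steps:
22146/9379 - 12284/j(-126) = 22146/9379 - 12284/((-1*(-126))) = 22146*(1/9379) - 12284/126 = 22146/9379 - 12284*1/126 = 22146/9379 - 6142/63 = -56210620/590877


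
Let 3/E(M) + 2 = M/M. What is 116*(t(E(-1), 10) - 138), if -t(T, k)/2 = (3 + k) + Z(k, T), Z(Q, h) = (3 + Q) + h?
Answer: -21344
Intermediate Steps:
E(M) = -3 (E(M) = 3/(-2 + M/M) = 3/(-2 + 1) = 3/(-1) = 3*(-1) = -3)
Z(Q, h) = 3 + Q + h
t(T, k) = -12 - 4*k - 2*T (t(T, k) = -2*((3 + k) + (3 + k + T)) = -2*((3 + k) + (3 + T + k)) = -2*(6 + T + 2*k) = -12 - 4*k - 2*T)
116*(t(E(-1), 10) - 138) = 116*((-12 - 4*10 - 2*(-3)) - 138) = 116*((-12 - 40 + 6) - 138) = 116*(-46 - 138) = 116*(-184) = -21344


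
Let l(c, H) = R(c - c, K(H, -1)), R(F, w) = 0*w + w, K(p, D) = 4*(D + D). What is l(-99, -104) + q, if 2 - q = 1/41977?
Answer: -251863/41977 ≈ -6.0000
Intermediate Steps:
q = 83953/41977 (q = 2 - 1/41977 = 83953/41977 ≈ 2.0000)
K(p, D) = 8*D (K(p, D) = 4*(2*D) = 8*D)
R(F, w) = w (R(F, w) = 0 + w = w)
l(c, H) = -8 (l(c, H) = 8*(-1) = -8)
l(-99, -104) + q = -8 + 83953/41977 = -251863/41977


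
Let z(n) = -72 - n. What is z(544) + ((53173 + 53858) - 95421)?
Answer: 10994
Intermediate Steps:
z(544) + ((53173 + 53858) - 95421) = (-72 - 1*544) + ((53173 + 53858) - 95421) = (-72 - 544) + (107031 - 95421) = -616 + 11610 = 10994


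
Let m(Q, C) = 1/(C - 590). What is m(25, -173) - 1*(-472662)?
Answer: 360641105/763 ≈ 4.7266e+5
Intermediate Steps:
m(Q, C) = 1/(-590 + C)
m(25, -173) - 1*(-472662) = 1/(-590 - 173) - 1*(-472662) = 1/(-763) + 472662 = -1/763 + 472662 = 360641105/763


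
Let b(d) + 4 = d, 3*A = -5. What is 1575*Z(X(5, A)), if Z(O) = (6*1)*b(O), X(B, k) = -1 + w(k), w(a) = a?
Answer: -63000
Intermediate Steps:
A = -5/3 (A = (⅓)*(-5) = -5/3 ≈ -1.6667)
b(d) = -4 + d
X(B, k) = -1 + k
Z(O) = -24 + 6*O (Z(O) = (6*1)*(-4 + O) = 6*(-4 + O) = -24 + 6*O)
1575*Z(X(5, A)) = 1575*(-24 + 6*(-1 - 5/3)) = 1575*(-24 + 6*(-8/3)) = 1575*(-24 - 16) = 1575*(-40) = -63000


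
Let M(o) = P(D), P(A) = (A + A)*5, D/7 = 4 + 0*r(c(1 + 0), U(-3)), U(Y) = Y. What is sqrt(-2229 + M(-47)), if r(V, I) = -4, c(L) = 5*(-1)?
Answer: I*sqrt(1949) ≈ 44.147*I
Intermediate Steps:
c(L) = -5
D = 28 (D = 7*(4 + 0*(-4)) = 7*(4 + 0) = 7*4 = 28)
P(A) = 10*A (P(A) = (2*A)*5 = 10*A)
M(o) = 280 (M(o) = 10*28 = 280)
sqrt(-2229 + M(-47)) = sqrt(-2229 + 280) = sqrt(-1949) = I*sqrt(1949)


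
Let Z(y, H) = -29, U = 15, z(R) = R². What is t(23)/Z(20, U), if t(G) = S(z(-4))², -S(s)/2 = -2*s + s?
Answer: -1024/29 ≈ -35.310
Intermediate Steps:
S(s) = 2*s (S(s) = -2*(-2*s + s) = -(-2)*s = 2*s)
t(G) = 1024 (t(G) = (2*(-4)²)² = (2*16)² = 32² = 1024)
t(23)/Z(20, U) = 1024/(-29) = 1024*(-1/29) = -1024/29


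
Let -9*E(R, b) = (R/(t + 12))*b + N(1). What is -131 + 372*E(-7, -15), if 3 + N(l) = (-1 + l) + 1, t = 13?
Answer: -3329/15 ≈ -221.93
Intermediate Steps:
N(l) = -3 + l (N(l) = -3 + ((-1 + l) + 1) = -3 + l)
E(R, b) = 2/9 - R*b/225 (E(R, b) = -((R/(13 + 12))*b + (-3 + 1))/9 = -((R/25)*b - 2)/9 = -(R*b/25 - 2)/9 = -(-2 + R*b/25)/9 = 2/9 - R*b/225)
-131 + 372*E(-7, -15) = -131 + 372*(2/9 - 1/225*(-7)*(-15)) = -131 + 372*(2/9 - 7/15) = -131 + 372*(-11/45) = -131 - 1364/15 = -3329/15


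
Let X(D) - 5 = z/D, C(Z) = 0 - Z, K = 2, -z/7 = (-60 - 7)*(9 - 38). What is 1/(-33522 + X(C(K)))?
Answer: -2/53433 ≈ -3.7430e-5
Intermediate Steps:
z = -13601 (z = -7*(-60 - 7)*(9 - 38) = -(-469)*(-29) = -7*1943 = -13601)
C(Z) = -Z
X(D) = 5 - 13601/D
1/(-33522 + X(C(K))) = 1/(-33522 + (5 - 13601/((-1*2)))) = 1/(-33522 + (5 - 13601/(-2))) = 1/(-33522 + (5 - 13601*(-1/2))) = 1/(-33522 + (5 + 13601/2)) = 1/(-33522 + 13611/2) = 1/(-53433/2) = -2/53433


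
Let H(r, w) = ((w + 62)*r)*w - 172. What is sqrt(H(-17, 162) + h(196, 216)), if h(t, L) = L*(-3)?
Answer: 2*I*sqrt(154429) ≈ 785.95*I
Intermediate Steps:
H(r, w) = -172 + r*w*(62 + w) (H(r, w) = ((62 + w)*r)*w - 172 = (r*(62 + w))*w - 172 = r*w*(62 + w) - 172 = -172 + r*w*(62 + w))
h(t, L) = -3*L
sqrt(H(-17, 162) + h(196, 216)) = sqrt((-172 - 17*162**2 + 62*(-17)*162) - 3*216) = sqrt((-172 - 17*26244 - 170748) - 648) = sqrt((-172 - 446148 - 170748) - 648) = sqrt(-617068 - 648) = sqrt(-617716) = 2*I*sqrt(154429)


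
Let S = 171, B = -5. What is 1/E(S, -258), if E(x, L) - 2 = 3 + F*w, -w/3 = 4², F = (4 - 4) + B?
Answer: 1/245 ≈ 0.0040816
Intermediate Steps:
F = -5 (F = (4 - 4) - 5 = 0 - 5 = -5)
w = -48 (w = -3*4² = -3*16 = -48)
E(x, L) = 245 (E(x, L) = 2 + (3 - 5*(-48)) = 2 + (3 + 240) = 2 + 243 = 245)
1/E(S, -258) = 1/245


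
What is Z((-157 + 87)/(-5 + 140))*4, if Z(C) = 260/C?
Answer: -14040/7 ≈ -2005.7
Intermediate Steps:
Z((-157 + 87)/(-5 + 140))*4 = (260/(((-157 + 87)/(-5 + 140))))*4 = (260/((-70/135)))*4 = (260/((-70*1/135)))*4 = (260/(-14/27))*4 = (260*(-27/14))*4 = -3510/7*4 = -14040/7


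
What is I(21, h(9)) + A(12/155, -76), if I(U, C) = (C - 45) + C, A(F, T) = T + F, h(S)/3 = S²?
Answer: 56587/155 ≈ 365.08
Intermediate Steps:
h(S) = 3*S²
A(F, T) = F + T
I(U, C) = -45 + 2*C (I(U, C) = (-45 + C) + C = -45 + 2*C)
I(21, h(9)) + A(12/155, -76) = (-45 + 2*(3*9²)) + (12/155 - 76) = (-45 + 2*(3*81)) + (12*(1/155) - 76) = (-45 + 2*243) + (12/155 - 76) = (-45 + 486) - 11768/155 = 441 - 11768/155 = 56587/155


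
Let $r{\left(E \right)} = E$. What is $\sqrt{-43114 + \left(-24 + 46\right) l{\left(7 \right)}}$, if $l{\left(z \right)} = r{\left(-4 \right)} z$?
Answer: $i \sqrt{43730} \approx 209.12 i$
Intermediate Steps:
$l{\left(z \right)} = - 4 z$
$\sqrt{-43114 + \left(-24 + 46\right) l{\left(7 \right)}} = \sqrt{-43114 + \left(-24 + 46\right) \left(\left(-4\right) 7\right)} = \sqrt{-43114 + 22 \left(-28\right)} = \sqrt{-43114 - 616} = \sqrt{-43730} = i \sqrt{43730}$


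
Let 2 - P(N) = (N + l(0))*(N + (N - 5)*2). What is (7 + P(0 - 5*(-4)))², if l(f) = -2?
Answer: 793881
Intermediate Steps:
P(N) = 2 - (-10 + 3*N)*(-2 + N) (P(N) = 2 - (N - 2)*(N + (N - 5)*2) = 2 - (-2 + N)*(N + (-5 + N)*2) = 2 - (-2 + N)*(N + (-10 + 2*N)) = 2 - (-2 + N)*(-10 + 3*N) = 2 - (-10 + 3*N)*(-2 + N))
(7 + P(0 - 5*(-4)))² = (7 + (-18 - 3*(0 - 5*(-4))² + 16*(0 - 5*(-4))))² = (7 + (-18 - 3*(0 + 20)² + 16*(0 + 20)))² = (7 + (-18 - 3*20² + 16*20))² = (7 + (-18 - 3*400 + 320))² = (7 + (-18 - 1200 + 320))² = (7 - 898)² = (-891)² = 793881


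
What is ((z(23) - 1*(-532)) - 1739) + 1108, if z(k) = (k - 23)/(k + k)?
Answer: -99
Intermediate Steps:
z(k) = (-23 + k)/(2*k) (z(k) = (-23 + k)/((2*k)) = (-23 + k)*(1/(2*k)) = (-23 + k)/(2*k))
((z(23) - 1*(-532)) - 1739) + 1108 = (((½)*(-23 + 23)/23 - 1*(-532)) - 1739) + 1108 = (((½)*(1/23)*0 + 532) - 1739) + 1108 = ((0 + 532) - 1739) + 1108 = (532 - 1739) + 1108 = -1207 + 1108 = -99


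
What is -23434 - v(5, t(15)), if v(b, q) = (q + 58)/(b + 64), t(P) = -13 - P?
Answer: -538992/23 ≈ -23434.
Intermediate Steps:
v(b, q) = (58 + q)/(64 + b)
-23434 - v(5, t(15)) = -23434 - (58 + (-13 - 1*15))/(64 + 5) = -23434 - (58 + (-13 - 15))/69 = -23434 - (58 - 28)/69 = -23434 - 30/69 = -23434 - 1*10/23 = -23434 - 10/23 = -538992/23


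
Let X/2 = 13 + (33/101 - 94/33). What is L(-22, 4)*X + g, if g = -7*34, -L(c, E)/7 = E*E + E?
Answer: -10571974/3333 ≈ -3171.9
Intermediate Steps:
L(c, E) = -7*E - 7*E² (L(c, E) = -7*(E*E + E) = -7*(E² + E) = -7*(E + E²) = -7*E - 7*E²)
g = -238
X = 69848/3333 (X = 2*(13 + (33/101 - 94/33)) = 2*(13 - 8405/3333) = 2*(34924/3333) = 69848/3333 ≈ 20.956)
L(-22, 4)*X + g = -7*4*(1 + 4)*(69848/3333) - 238 = -7*4*5*(69848/3333) - 238 = -140*69848/3333 - 238 = -9778720/3333 - 238 = -10571974/3333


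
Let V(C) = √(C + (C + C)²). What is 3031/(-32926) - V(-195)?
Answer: -3031/32926 - √151905 ≈ -389.84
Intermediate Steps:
V(C) = √(C + 4*C²) (V(C) = √(C + (2*C)²) = √(C + 4*C²))
3031/(-32926) - V(-195) = 3031/(-32926) - √(-195*(1 + 4*(-195))) = 3031*(-1/32926) - √(-195*(1 - 780)) = -3031/32926 - √(-195*(-779)) = -3031/32926 - √151905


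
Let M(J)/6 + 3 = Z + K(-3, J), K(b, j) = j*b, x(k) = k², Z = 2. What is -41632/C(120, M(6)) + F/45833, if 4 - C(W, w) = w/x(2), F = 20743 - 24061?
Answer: -3816454582/2979145 ≈ -1281.1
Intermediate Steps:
F = -3318
K(b, j) = b*j
M(J) = -6 - 18*J (M(J) = -18 + 6*(2 - 3*J) = -18 + (12 - 18*J) = -6 - 18*J)
C(W, w) = 4 - w/4 (C(W, w) = 4 - w/(2²) = 4 - w/4)
-41632/C(120, M(6)) + F/45833 = -41632/(4 - (-6 - 18*6)/4) - 3318/45833 = -41632/(4 - (-6 - 108)/4) - 3318*1/45833 = -41632/(4 - ¼*(-114)) - 3318/45833 = -41632/(4 + 57/2) - 3318/45833 = -41632/65/2 - 3318/45833 = -41632*2/65 - 3318/45833 = -83264/65 - 3318/45833 = -3816454582/2979145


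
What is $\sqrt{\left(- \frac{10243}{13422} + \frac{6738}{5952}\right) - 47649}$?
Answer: $\frac{i \sqrt{131986121650100166}}{1664328} \approx 218.29 i$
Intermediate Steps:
$\sqrt{\left(- \frac{10243}{13422} + \frac{6738}{5952}\right) - 47649} = \sqrt{\left(\left(-10243\right) \frac{1}{13422} + 6738 \cdot \frac{1}{5952}\right) - 47649} = \sqrt{\left(- \frac{10243}{13422} + \frac{1123}{992}\right) - 47649} = \sqrt{\frac{2455925}{6657312} - 47649} = \sqrt{- \frac{317211803563}{6657312}} = \frac{i \sqrt{131986121650100166}}{1664328}$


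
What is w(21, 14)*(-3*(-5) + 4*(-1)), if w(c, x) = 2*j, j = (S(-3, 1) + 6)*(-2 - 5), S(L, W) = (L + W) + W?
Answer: -770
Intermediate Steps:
S(L, W) = L + 2*W
j = -35 (j = ((-3 + 2*1) + 6)*(-2 - 5) = ((-3 + 2) + 6)*(-7) = (-1 + 6)*(-7) = 5*(-7) = -35)
w(c, x) = -70 (w(c, x) = 2*(-35) = -70)
w(21, 14)*(-3*(-5) + 4*(-1)) = -70*(-3*(-5) + 4*(-1)) = -70*(15 - 4) = -70*11 = -770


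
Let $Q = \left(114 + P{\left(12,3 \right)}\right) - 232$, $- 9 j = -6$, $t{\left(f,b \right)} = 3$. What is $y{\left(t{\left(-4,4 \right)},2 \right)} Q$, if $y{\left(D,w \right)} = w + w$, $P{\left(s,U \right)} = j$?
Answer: $- \frac{1408}{3} \approx -469.33$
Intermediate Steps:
$j = \frac{2}{3}$ ($j = \left(- \frac{1}{9}\right) \left(-6\right) = \frac{2}{3} \approx 0.66667$)
$P{\left(s,U \right)} = \frac{2}{3}$
$y{\left(D,w \right)} = 2 w$
$Q = - \frac{352}{3}$ ($Q = \left(114 + \frac{2}{3}\right) - 232 = \frac{344}{3} - 232 = - \frac{352}{3} \approx -117.33$)
$y{\left(t{\left(-4,4 \right)},2 \right)} Q = 2 \cdot 2 \left(- \frac{352}{3}\right) = 4 \left(- \frac{352}{3}\right) = - \frac{1408}{3}$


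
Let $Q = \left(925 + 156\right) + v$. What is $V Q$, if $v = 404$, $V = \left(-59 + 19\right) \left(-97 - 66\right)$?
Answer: $9682200$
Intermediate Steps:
$V = 6520$ ($V = \left(-40\right) \left(-163\right) = 6520$)
$Q = 1485$ ($Q = \left(925 + 156\right) + 404 = 1081 + 404 = 1485$)
$V Q = 6520 \cdot 1485 = 9682200$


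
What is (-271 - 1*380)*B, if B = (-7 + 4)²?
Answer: -5859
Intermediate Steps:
B = 9 (B = (-3)² = 9)
(-271 - 1*380)*B = (-271 - 1*380)*9 = (-271 - 380)*9 = -651*9 = -5859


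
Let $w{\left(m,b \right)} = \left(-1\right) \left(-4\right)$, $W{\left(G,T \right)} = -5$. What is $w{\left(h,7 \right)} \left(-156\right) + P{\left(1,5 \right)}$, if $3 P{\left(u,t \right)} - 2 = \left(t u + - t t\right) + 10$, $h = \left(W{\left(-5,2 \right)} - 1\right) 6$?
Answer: $- \frac{1880}{3} \approx -626.67$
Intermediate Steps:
$h = -36$ ($h = \left(-5 - 1\right) 6 = \left(-6\right) 6 = -36$)
$w{\left(m,b \right)} = 4$
$P{\left(u,t \right)} = 4 - \frac{t^{2}}{3} + \frac{t u}{3}$ ($P{\left(u,t \right)} = \frac{2}{3} + \frac{\left(t u + - t t\right) + 10}{3} = \frac{2}{3} + \frac{\left(t u - t^{2}\right) + 10}{3} = \frac{2}{3} + \frac{\left(- t^{2} + t u\right) + 10}{3} = \frac{2}{3} + \frac{10 - t^{2} + t u}{3} = \frac{2}{3} + \left(\frac{10}{3} - \frac{t^{2}}{3} + \frac{t u}{3}\right) = 4 - \frac{t^{2}}{3} + \frac{t u}{3}$)
$w{\left(h,7 \right)} \left(-156\right) + P{\left(1,5 \right)} = 4 \left(-156\right) + \left(4 - \frac{5^{2}}{3} + \frac{1}{3} \cdot 5 \cdot 1\right) = -624 + \left(4 - \frac{25}{3} + \frac{5}{3}\right) = -624 - \frac{8}{3} = - \frac{1880}{3}$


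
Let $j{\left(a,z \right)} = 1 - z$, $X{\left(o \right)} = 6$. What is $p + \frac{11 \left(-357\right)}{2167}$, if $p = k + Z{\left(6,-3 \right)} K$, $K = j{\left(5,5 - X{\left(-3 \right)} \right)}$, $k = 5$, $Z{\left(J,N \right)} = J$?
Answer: $\frac{2992}{197} \approx 15.188$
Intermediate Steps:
$K = 2$ ($K = 1 - \left(5 - 6\right) = 1 - -1 = 1 + 1 = 2$)
$p = 17$ ($p = 5 + 6 \cdot 2 = 5 + 12 = 17$)
$p + \frac{11 \left(-357\right)}{2167} = 17 + \frac{11 \left(-357\right)}{2167} = 17 - \frac{357}{197} = \frac{2992}{197}$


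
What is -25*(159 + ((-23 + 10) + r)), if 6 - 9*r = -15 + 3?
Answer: -3700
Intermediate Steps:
r = 2 (r = ⅔ - (-15 + 3)/9 = ⅔ - ⅑*(-12) = ⅔ + 4/3 = 2)
-25*(159 + ((-23 + 10) + r)) = -25*(159 + ((-23 + 10) + 2)) = -25*(159 + (-13 + 2)) = -25*(159 - 11) = -25*148 = -3700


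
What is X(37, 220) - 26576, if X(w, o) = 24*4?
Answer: -26480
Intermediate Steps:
X(w, o) = 96
X(37, 220) - 26576 = 96 - 26576 = -26480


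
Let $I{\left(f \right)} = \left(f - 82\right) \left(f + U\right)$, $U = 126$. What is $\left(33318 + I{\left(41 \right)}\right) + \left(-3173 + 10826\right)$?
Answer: $34124$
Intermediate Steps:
$I{\left(f \right)} = \left(-82 + f\right) \left(126 + f\right)$ ($I{\left(f \right)} = \left(f - 82\right) \left(f + 126\right) = \left(-82 + f\right) \left(126 + f\right)$)
$\left(33318 + I{\left(41 \right)}\right) + \left(-3173 + 10826\right) = \left(33318 + \left(-10332 + 41^{2} + 44 \cdot 41\right)\right) + \left(-3173 + 10826\right) = \left(33318 + \left(-10332 + 1681 + 1804\right)\right) + 7653 = \left(33318 - 6847\right) + 7653 = 26471 + 7653 = 34124$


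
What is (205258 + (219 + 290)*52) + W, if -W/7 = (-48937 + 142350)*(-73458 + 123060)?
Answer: -32434069656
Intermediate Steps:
W = -32434301382 (W = -7*(-48937 + 142350)*(-73458 + 123060) = -653891*49602 = -7*4633471626 = -32434301382)
(205258 + (219 + 290)*52) + W = (205258 + (219 + 290)*52) - 32434301382 = (205258 + 509*52) - 32434301382 = (205258 + 26468) - 32434301382 = 231726 - 32434301382 = -32434069656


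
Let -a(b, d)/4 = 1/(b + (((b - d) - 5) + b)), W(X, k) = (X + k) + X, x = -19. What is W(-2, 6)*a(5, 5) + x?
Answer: -103/5 ≈ -20.600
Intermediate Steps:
W(X, k) = k + 2*X
a(b, d) = -4/(-5 - d + 3*b) (a(b, d) = -4/(b + (((b - d) - 5) + b)) = -4/(b + ((-5 + b - d) + b)) = -4/(b + (-5 - d + 2*b)) = -4/(-5 - d + 3*b))
W(-2, 6)*a(5, 5) + x = (6 + 2*(-2))*(4/(5 + 5 - 3*5)) - 19 = (6 - 4)*(4/(5 + 5 - 15)) - 19 = 2*(4/(-5)) - 19 = 2*(4*(-⅕)) - 19 = 2*(-⅘) - 19 = -8/5 - 19 = -103/5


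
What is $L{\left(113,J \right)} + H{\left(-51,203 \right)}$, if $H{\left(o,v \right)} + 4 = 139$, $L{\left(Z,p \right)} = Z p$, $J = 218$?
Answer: $24769$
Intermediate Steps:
$H{\left(o,v \right)} = 135$ ($H{\left(o,v \right)} = -4 + 139 = 135$)
$L{\left(113,J \right)} + H{\left(-51,203 \right)} = 113 \cdot 218 + 135 = 24634 + 135 = 24769$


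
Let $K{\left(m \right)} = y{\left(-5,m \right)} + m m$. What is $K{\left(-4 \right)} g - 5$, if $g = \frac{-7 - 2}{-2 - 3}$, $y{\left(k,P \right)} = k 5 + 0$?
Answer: $- \frac{106}{5} \approx -21.2$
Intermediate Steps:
$y{\left(k,P \right)} = 5 k$ ($y{\left(k,P \right)} = 5 k + 0 = 5 k$)
$K{\left(m \right)} = -25 + m^{2}$ ($K{\left(m \right)} = 5 \left(-5\right) + m m = -25 + m^{2}$)
$g = \frac{9}{5}$ ($g = - \frac{9}{-5} = \left(-9\right) \left(- \frac{1}{5}\right) = \frac{9}{5} \approx 1.8$)
$K{\left(-4 \right)} g - 5 = \left(-25 + \left(-4\right)^{2}\right) \frac{9}{5} - 5 = \left(-25 + 16\right) \frac{9}{5} - 5 = \left(-9\right) \frac{9}{5} - 5 = - \frac{81}{5} - 5 = - \frac{106}{5}$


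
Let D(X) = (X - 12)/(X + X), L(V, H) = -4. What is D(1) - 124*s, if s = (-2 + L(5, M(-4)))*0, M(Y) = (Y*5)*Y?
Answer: -11/2 ≈ -5.5000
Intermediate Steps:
M(Y) = 5*Y² (M(Y) = (5*Y)*Y = 5*Y²)
s = 0 (s = (-2 - 4)*0 = -6*0 = 0)
D(X) = (-12 + X)/(2*X) (D(X) = (-12 + X)/((2*X)) = (-12 + X)*(1/(2*X)) = (-12 + X)/(2*X))
D(1) - 124*s = (½)*(-12 + 1)/1 - 124*0 = (½)*1*(-11) + 0 = -11/2 + 0 = -11/2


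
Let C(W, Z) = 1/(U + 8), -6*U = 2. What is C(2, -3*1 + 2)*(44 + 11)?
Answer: 165/23 ≈ 7.1739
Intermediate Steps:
U = -1/3 (U = -1/6*2 = -1/3 ≈ -0.33333)
C(W, Z) = 3/23 (C(W, Z) = 1/(-1/3 + 8) = 1/(23/3) = 3/23)
C(2, -3*1 + 2)*(44 + 11) = 3*(44 + 11)/23 = (3/23)*55 = 165/23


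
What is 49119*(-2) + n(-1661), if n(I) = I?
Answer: -99899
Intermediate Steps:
49119*(-2) + n(-1661) = 49119*(-2) - 1661 = -98238 - 1661 = -99899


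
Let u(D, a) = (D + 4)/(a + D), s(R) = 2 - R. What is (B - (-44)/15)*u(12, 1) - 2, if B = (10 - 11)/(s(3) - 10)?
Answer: 3694/2145 ≈ 1.7221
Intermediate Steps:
u(D, a) = (4 + D)/(D + a)
B = 1/11 (B = (10 - 11)/((2 - 1*3) - 10) = -1/((2 - 3) - 10) = -1/(-1 - 10) = -1/(-11) = -1*(-1/11) = 1/11 ≈ 0.090909)
(B - (-44)/15)*u(12, 1) - 2 = (1/11 - (-44)/15)*((4 + 12)/(12 + 1)) - 2 = (1/11 - (-44)/15)*(16/13) - 2 = (1/11 - 1*(-44/15))*((1/13)*16) - 2 = (1/11 + 44/15)*(16/13) - 2 = (499/165)*(16/13) - 2 = 7984/2145 - 2 = 3694/2145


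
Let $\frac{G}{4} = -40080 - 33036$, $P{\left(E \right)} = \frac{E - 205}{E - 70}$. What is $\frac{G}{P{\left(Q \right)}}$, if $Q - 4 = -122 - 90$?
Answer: $- \frac{81304992}{413} \approx -1.9686 \cdot 10^{5}$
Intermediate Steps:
$Q = -208$ ($Q = 4 - 212 = -208$)
$P{\left(E \right)} = \frac{-205 + E}{-70 + E}$
$G = -292464$ ($G = 4 \left(-40080 - 33036\right) = 4 \left(-73116\right) = -292464$)
$\frac{G}{P{\left(Q \right)}} = - \frac{292464}{\frac{1}{-70 - 208} \left(-205 - 208\right)} = - \frac{292464}{\frac{1}{-278} \left(-413\right)} = - \frac{292464}{\left(- \frac{1}{278}\right) \left(-413\right)} = - \frac{292464}{\frac{413}{278}} = \left(-292464\right) \frac{278}{413} = - \frac{81304992}{413}$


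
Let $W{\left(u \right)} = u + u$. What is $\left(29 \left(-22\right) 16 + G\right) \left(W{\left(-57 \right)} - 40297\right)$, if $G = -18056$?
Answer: $1142176504$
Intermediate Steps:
$W{\left(u \right)} = 2 u$
$\left(29 \left(-22\right) 16 + G\right) \left(W{\left(-57 \right)} - 40297\right) = \left(29 \left(-22\right) 16 - 18056\right) \left(2 \left(-57\right) - 40297\right) = \left(\left(-638\right) 16 - 18056\right) \left(-114 - 40297\right) = \left(-10208 - 18056\right) \left(-40411\right) = \left(-28264\right) \left(-40411\right) = 1142176504$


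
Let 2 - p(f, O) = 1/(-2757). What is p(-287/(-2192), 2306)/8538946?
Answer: 5515/23541874122 ≈ 2.3426e-7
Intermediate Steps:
p(f, O) = 5515/2757 (p(f, O) = 2 - 1/(-2757) = 2 - 1*(-1/2757) = 2 + 1/2757 = 5515/2757)
p(-287/(-2192), 2306)/8538946 = (5515/2757)/8538946 = (5515/2757)*(1/8538946) = 5515/23541874122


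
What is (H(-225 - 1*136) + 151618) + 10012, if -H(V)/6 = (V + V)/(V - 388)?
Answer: 121056538/749 ≈ 1.6162e+5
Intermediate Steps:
H(V) = -12*V/(-388 + V) (H(V) = -6*(V + V)/(V - 388) = -6*2*V/(-388 + V) = -12*V/(-388 + V))
(H(-225 - 1*136) + 151618) + 10012 = (-12*(-225 - 1*136)/(-388 + (-225 - 1*136)) + 151618) + 10012 = (-12*(-225 - 136)/(-388 + (-225 - 136)) + 151618) + 10012 = (-12*(-361)/(-388 - 361) + 151618) + 10012 = (-12*(-361)/(-749) + 151618) + 10012 = (-12*(-361)*(-1/749) + 151618) + 10012 = (-4332/749 + 151618) + 10012 = 113557550/749 + 10012 = 121056538/749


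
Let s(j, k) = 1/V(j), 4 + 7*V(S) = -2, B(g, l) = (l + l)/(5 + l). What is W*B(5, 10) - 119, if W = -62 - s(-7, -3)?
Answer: -1801/9 ≈ -200.11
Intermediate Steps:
B(g, l) = 2*l/(5 + l) (B(g, l) = (2*l)/(5 + l) = 2*l/(5 + l))
V(S) = -6/7 (V(S) = -4/7 + (1/7)*(-2) = -4/7 - 2/7 = -6/7)
s(j, k) = -7/6 (s(j, k) = 1/(-6/7) = -7/6)
W = -365/6 (W = -62 - 1*(-7/6) = -62 + 7/6 = -365/6 ≈ -60.833)
W*B(5, 10) - 119 = -365*10/(3*(5 + 10)) - 119 = -365*10/(3*15) - 119 = -365/6*4/3 - 119 = -730/9 - 119 = -1801/9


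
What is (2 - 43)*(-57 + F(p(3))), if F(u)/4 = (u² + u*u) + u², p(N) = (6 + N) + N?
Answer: -68511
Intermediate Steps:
p(N) = 6 + 2*N
F(u) = 12*u² (F(u) = 4*((u² + u*u) + u²) = 4*((u² + u²) + u²) = 4*(2*u² + u²) = 4*(3*u²) = 12*u²)
(2 - 43)*(-57 + F(p(3))) = (2 - 43)*(-57 + 12*(6 + 2*3)²) = -41*(-57 + 12*(6 + 6)²) = -41*(-57 + 12*12²) = -41*(-57 + 12*144) = -41*(-57 + 1728) = -41*1671 = -68511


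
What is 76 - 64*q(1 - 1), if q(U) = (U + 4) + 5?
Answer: -500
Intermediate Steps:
q(U) = 9 + U (q(U) = (4 + U) + 5 = 9 + U)
76 - 64*q(1 - 1) = 76 - 64*(9 + (1 - 1)) = 76 - 64*(9 + 0) = 76 - 64*9 = 76 - 576 = -500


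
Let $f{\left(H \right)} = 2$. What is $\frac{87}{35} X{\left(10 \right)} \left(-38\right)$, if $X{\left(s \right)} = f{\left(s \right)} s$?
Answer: $- \frac{13224}{7} \approx -1889.1$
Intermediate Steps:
$X{\left(s \right)} = 2 s$
$\frac{87}{35} X{\left(10 \right)} \left(-38\right) = \frac{87}{35} \cdot 2 \cdot 10 \left(-38\right) = 87 \cdot \frac{1}{35} \cdot 20 \left(-38\right) = \frac{87}{35} \cdot 20 \left(-38\right) = \frac{348}{7} \left(-38\right) = - \frac{13224}{7}$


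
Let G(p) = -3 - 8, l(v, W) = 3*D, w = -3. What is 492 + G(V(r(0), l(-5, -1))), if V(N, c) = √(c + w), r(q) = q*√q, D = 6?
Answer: 481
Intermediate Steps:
l(v, W) = 18 (l(v, W) = 3*6 = 18)
r(q) = q^(3/2)
V(N, c) = √(-3 + c) (V(N, c) = √(c - 3) = √(-3 + c))
G(p) = -11
492 + G(V(r(0), l(-5, -1))) = 492 - 11 = 481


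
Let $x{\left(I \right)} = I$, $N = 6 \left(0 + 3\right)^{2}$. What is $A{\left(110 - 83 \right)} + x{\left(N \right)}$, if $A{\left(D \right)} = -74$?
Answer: $-20$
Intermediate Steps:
$N = 54$ ($N = 6 \cdot 3^{2} = 6 \cdot 9 = 54$)
$A{\left(110 - 83 \right)} + x{\left(N \right)} = -74 + 54 = -20$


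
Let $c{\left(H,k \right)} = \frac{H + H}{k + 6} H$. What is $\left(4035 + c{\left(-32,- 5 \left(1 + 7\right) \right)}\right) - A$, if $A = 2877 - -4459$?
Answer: $- \frac{57141}{17} \approx -3361.2$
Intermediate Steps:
$A = 7336$ ($A = 2877 + 4459 = 7336$)
$c{\left(H,k \right)} = \frac{2 H^{2}}{6 + k}$ ($c{\left(H,k \right)} = \frac{2 H}{6 + k} H = \frac{2 H^{2}}{6 + k}$)
$\left(4035 + c{\left(-32,- 5 \left(1 + 7\right) \right)}\right) - A = \left(4035 + \frac{2 \left(-32\right)^{2}}{6 - 5 \left(1 + 7\right)}\right) - 7336 = \left(4035 + 2 \cdot 1024 \frac{1}{6 - 40}\right) - 7336 = \left(4035 + 2 \cdot 1024 \frac{1}{-34}\right) - 7336 = \left(4035 + 2 \cdot 1024 \left(- \frac{1}{34}\right)\right) - 7336 = \left(4035 - \frac{1024}{17}\right) - 7336 = \frac{67571}{17} - 7336 = - \frac{57141}{17}$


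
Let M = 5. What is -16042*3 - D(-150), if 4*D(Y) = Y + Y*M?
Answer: -47901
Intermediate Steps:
D(Y) = 3*Y/2 (D(Y) = (Y + Y*5)/4 = (Y + 5*Y)/4 = (6*Y)/4 = 3*Y/2)
-16042*3 - D(-150) = -16042*3 - 3*(-150)/2 = -48126 - 1*(-225) = -48126 + 225 = -47901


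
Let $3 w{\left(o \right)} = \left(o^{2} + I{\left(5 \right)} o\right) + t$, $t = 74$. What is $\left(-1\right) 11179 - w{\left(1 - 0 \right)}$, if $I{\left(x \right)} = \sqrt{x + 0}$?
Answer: $-11204 - \frac{\sqrt{5}}{3} \approx -11205.0$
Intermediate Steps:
$I{\left(x \right)} = \sqrt{x}$
$w{\left(o \right)} = \frac{74}{3} + \frac{o^{2}}{3} + \frac{o \sqrt{5}}{3}$ ($w{\left(o \right)} = \frac{\left(o^{2} + \sqrt{5} o\right) + 74}{3} = \frac{\left(o^{2} + o \sqrt{5}\right) + 74}{3} = \frac{74 + o^{2} + o \sqrt{5}}{3} = \frac{74}{3} + \frac{o^{2}}{3} + \frac{o \sqrt{5}}{3}$)
$\left(-1\right) 11179 - w{\left(1 - 0 \right)} = \left(-1\right) 11179 - \left(\frac{74}{3} + \frac{\left(1 - 0\right)^{2}}{3} + \frac{\left(1 - 0\right) \sqrt{5}}{3}\right) = -11179 - \left(\frac{74}{3} + \frac{\left(1 + 0\right)^{2}}{3} + \frac{\left(1 + 0\right) \sqrt{5}}{3}\right) = -11179 - \left(\frac{74}{3} + \frac{1^{2}}{3} + \frac{1}{3} \cdot 1 \sqrt{5}\right) = -11179 - \left(\frac{74}{3} + \frac{1}{3} \cdot 1 + \frac{\sqrt{5}}{3}\right) = -11179 - \left(\frac{74}{3} + \frac{1}{3} + \frac{\sqrt{5}}{3}\right) = -11179 - \left(25 + \frac{\sqrt{5}}{3}\right) = -11204 - \frac{\sqrt{5}}{3}$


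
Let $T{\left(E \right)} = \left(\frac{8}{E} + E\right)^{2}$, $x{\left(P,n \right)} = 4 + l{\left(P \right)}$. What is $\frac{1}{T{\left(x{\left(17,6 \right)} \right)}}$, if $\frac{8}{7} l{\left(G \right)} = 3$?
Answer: $\frac{179776}{11029041} \approx 0.0163$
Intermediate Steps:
$l{\left(G \right)} = \frac{21}{8}$ ($l{\left(G \right)} = \frac{7}{8} \cdot 3 = \frac{21}{8}$)
$x{\left(P,n \right)} = \frac{53}{8}$ ($x{\left(P,n \right)} = 4 + \frac{21}{8} = \frac{53}{8}$)
$T{\left(E \right)} = \left(E + \frac{8}{E}\right)^{2}$
$\frac{1}{T{\left(x{\left(17,6 \right)} \right)}} = \frac{1}{\frac{1}{\frac{2809}{64}} \left(8 + \left(\frac{53}{8}\right)^{2}\right)^{2}} = \frac{1}{\frac{64}{2809} \left(8 + \frac{2809}{64}\right)^{2}} = \frac{1}{\frac{64}{2809} \left(\frac{3321}{64}\right)^{2}} = \frac{1}{\frac{64}{2809} \cdot \frac{11029041}{4096}} = \frac{1}{\frac{11029041}{179776}} = \frac{179776}{11029041}$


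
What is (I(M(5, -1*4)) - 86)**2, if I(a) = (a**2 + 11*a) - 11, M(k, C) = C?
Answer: 15625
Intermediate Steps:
I(a) = -11 + a**2 + 11*a
(I(M(5, -1*4)) - 86)**2 = ((-11 + (-1*4)**2 + 11*(-1*4)) - 86)**2 = ((-11 + (-4)**2 + 11*(-4)) - 86)**2 = ((-11 + 16 - 44) - 86)**2 = (-39 - 86)**2 = (-125)**2 = 15625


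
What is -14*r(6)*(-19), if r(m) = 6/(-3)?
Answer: -532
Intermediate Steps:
r(m) = -2 (r(m) = 6*(-1/3) = -2)
-14*r(6)*(-19) = -14*(-2)*(-19) = 28*(-19) = -532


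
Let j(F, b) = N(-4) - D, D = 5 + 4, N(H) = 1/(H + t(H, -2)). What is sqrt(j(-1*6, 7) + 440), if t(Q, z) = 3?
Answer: sqrt(430) ≈ 20.736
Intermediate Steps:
N(H) = 1/(3 + H) (N(H) = 1/(H + 3) = 1/(3 + H))
D = 9
j(F, b) = -10 (j(F, b) = 1/(3 - 4) - 1*9 = 1/(-1) - 9 = -1 - 9 = -10)
sqrt(j(-1*6, 7) + 440) = sqrt(-10 + 440) = sqrt(430)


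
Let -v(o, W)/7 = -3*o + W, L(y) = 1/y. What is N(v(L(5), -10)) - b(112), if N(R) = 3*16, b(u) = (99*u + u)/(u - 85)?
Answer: -9904/27 ≈ -366.81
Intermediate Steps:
v(o, W) = -7*W + 21*o (v(o, W) = -7*(-3*o + W) = -7*(W - 3*o) = -7*W + 21*o)
b(u) = 100*u/(-85 + u) (b(u) = (100*u)/(-85 + u) = 100*u/(-85 + u))
N(R) = 48
N(v(L(5), -10)) - b(112) = 48 - 100*112/(-85 + 112) = 48 - 100*112/27 = 48 - 1*11200/27 = 48 - 11200/27 = -9904/27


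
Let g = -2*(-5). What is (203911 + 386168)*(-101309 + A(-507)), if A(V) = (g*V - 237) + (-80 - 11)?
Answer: -62965559853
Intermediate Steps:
g = 10
A(V) = -328 + 10*V (A(V) = (10*V - 237) + (-80 - 11) = (-237 + 10*V) - 91 = -328 + 10*V)
(203911 + 386168)*(-101309 + A(-507)) = (203911 + 386168)*(-101309 + (-328 + 10*(-507))) = 590079*(-101309 + (-328 - 5070)) = 590079*(-101309 - 5398) = 590079*(-106707) = -62965559853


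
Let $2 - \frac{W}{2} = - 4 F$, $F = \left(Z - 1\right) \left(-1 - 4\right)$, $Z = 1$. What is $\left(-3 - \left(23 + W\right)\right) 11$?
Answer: $-330$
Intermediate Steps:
$F = 0$ ($F = \left(1 - 1\right) \left(-1 - 4\right) = 0 \left(-5\right) = 0$)
$W = 4$ ($W = 4 - 2 \left(\left(-4\right) 0\right) = 4 - 0 = 4 + 0 = 4$)
$\left(-3 - \left(23 + W\right)\right) 11 = \left(-3 - 27\right) 11 = \left(-30\right) 11 = -330$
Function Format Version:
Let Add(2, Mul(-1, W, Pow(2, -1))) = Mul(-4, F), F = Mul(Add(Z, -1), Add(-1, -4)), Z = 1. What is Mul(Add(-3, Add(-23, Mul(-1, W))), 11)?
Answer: -330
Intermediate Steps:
F = 0 (F = Mul(Add(1, -1), Add(-1, -4)) = Mul(0, -5) = 0)
W = 4 (W = Add(4, Mul(-2, Mul(-4, 0))) = Add(4, Mul(-2, 0)) = Add(4, 0) = 4)
Mul(Add(-3, Add(-23, Mul(-1, W))), 11) = Mul(Add(-3, Add(-23, Mul(-1, 4))), 11) = Mul(Add(-3, Add(-23, -4)), 11) = Mul(Add(-3, -27), 11) = Mul(-30, 11) = -330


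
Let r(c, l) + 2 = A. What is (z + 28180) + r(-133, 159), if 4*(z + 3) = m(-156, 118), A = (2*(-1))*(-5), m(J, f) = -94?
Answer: 56323/2 ≈ 28162.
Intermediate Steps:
A = 10 (A = -2*(-5) = 10)
r(c, l) = 8 (r(c, l) = -2 + 10 = 8)
z = -53/2 (z = -3 + (¼)*(-94) = -3 - 47/2 = -53/2 ≈ -26.500)
(z + 28180) + r(-133, 159) = (-53/2 + 28180) + 8 = 56307/2 + 8 = 56323/2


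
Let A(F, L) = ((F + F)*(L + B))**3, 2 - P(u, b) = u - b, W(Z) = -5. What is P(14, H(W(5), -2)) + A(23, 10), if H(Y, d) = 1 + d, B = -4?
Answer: 21024563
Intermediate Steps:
P(u, b) = 2 + b - u (P(u, b) = 2 - (u - b) = 2 + (b - u) = 2 + b - u)
A(F, L) = 8*F**3*(-4 + L)**3 (A(F, L) = ((F + F)*(L - 4))**3 = ((2*F)*(-4 + L))**3 = (2*F*(-4 + L))**3 = 8*F**3*(-4 + L)**3)
P(14, H(W(5), -2)) + A(23, 10) = (2 + (1 - 2) - 1*14) + 8*23**3*(-4 + 10)**3 = (2 - 1 - 14) + 8*12167*6**3 = -13 + 8*12167*216 = -13 + 21024576 = 21024563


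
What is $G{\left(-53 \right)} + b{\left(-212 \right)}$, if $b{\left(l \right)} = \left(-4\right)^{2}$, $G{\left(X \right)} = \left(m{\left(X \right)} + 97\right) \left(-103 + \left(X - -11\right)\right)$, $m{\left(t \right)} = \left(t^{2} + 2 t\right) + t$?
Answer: $-398299$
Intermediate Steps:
$m{\left(t \right)} = t^{2} + 3 t$
$G{\left(X \right)} = \left(-92 + X\right) \left(97 + X \left(3 + X\right)\right)$ ($G{\left(X \right)} = \left(X \left(3 + X\right) + 97\right) \left(-103 + \left(X - -11\right)\right) = \left(97 + X \left(3 + X\right)\right) \left(-103 + \left(X + 11\right)\right) = \left(97 + X \left(3 + X\right)\right) \left(-103 + \left(11 + X\right)\right) = \left(97 + X \left(3 + X\right)\right) \left(-92 + X\right) = \left(-92 + X\right) \left(97 + X \left(3 + X\right)\right)$)
$b{\left(l \right)} = 16$
$G{\left(-53 \right)} + b{\left(-212 \right)} = \left(-8924 + \left(-53\right)^{3} - -9487 - 89 \left(-53\right)^{2}\right) + 16 = \left(-8924 - 148877 + 9487 - 250001\right) + 16 = -398315 + 16 = -398299$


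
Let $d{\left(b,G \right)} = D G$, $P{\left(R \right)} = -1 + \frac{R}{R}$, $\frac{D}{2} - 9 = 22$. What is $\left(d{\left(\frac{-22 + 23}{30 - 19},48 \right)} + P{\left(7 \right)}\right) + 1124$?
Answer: $4100$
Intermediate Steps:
$D = 62$ ($D = 18 + 2 \cdot 22 = 18 + 44 = 62$)
$P{\left(R \right)} = 0$ ($P{\left(R \right)} = -1 + 1 = 0$)
$d{\left(b,G \right)} = 62 G$
$\left(d{\left(\frac{-22 + 23}{30 - 19},48 \right)} + P{\left(7 \right)}\right) + 1124 = \left(62 \cdot 48 + 0\right) + 1124 = \left(2976 + 0\right) + 1124 = 2976 + 1124 = 4100$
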